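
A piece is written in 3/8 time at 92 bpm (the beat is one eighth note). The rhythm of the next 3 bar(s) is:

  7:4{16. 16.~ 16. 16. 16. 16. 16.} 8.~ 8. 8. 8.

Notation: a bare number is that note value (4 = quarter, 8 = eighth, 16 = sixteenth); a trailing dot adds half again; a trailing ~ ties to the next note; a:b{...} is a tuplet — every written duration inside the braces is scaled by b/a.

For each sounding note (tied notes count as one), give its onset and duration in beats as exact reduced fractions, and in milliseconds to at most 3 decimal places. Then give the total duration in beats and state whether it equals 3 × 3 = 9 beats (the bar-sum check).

1) 0.0ms=0b +279.503ms=3/7b
2) 279.503ms=3/7b +559.006ms=6/7b
3) 838.509ms=9/7b +279.503ms=3/7b
4) 1118.012ms=12/7b +279.503ms=3/7b
5) 1397.516ms=15/7b +279.503ms=3/7b
6) 1677.019ms=18/7b +279.503ms=3/7b
7) 1956.522ms=3b +1956.522ms=3b
8) 3913.043ms=6b +978.261ms=3/2b
9) 4891.304ms=15/2b +978.261ms=3/2b
Σ=9b of 9 (92bpm 3/8) — PASS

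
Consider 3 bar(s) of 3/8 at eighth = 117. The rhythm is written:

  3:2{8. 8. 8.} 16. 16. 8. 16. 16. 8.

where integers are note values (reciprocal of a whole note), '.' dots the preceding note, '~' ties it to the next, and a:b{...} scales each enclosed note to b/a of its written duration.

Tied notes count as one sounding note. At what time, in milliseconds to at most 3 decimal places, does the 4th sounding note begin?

1. 0.0ms @ 0 + 512.821ms (1)
2. 512.821ms @ 1 + 512.821ms (1)
3. 1025.641ms @ 2 + 512.821ms (1)
4. 1538.462ms @ 3 + 384.615ms (3/4)
5. 1923.077ms @ 15/4 + 384.615ms (3/4)
6. 2307.692ms @ 9/2 + 769.231ms (3/2)
7. 3076.923ms @ 6 + 384.615ms (3/4)
8. 3461.538ms @ 27/4 + 384.615ms (3/4)
9. 3846.154ms @ 15/2 + 769.231ms (3/2)

note 4 onset = 3b = 1538.462ms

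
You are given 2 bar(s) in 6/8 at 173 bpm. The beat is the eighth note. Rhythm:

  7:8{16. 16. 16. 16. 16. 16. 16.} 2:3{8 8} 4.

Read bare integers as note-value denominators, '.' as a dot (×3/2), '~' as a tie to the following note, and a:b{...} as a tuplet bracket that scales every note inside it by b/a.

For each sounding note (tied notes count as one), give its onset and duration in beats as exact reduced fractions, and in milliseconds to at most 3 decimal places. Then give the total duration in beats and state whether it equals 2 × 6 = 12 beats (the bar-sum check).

1) 0.0ms=0b +297.275ms=6/7b
2) 297.275ms=6/7b +297.275ms=6/7b
3) 594.55ms=12/7b +297.275ms=6/7b
4) 891.825ms=18/7b +297.275ms=6/7b
5) 1189.1ms=24/7b +297.275ms=6/7b
6) 1486.375ms=30/7b +297.275ms=6/7b
7) 1783.65ms=36/7b +297.275ms=6/7b
8) 2080.925ms=6b +520.231ms=3/2b
9) 2601.156ms=15/2b +520.231ms=3/2b
10) 3121.387ms=9b +1040.462ms=3b
Σ=12b of 12 (173bpm 6/8) — PASS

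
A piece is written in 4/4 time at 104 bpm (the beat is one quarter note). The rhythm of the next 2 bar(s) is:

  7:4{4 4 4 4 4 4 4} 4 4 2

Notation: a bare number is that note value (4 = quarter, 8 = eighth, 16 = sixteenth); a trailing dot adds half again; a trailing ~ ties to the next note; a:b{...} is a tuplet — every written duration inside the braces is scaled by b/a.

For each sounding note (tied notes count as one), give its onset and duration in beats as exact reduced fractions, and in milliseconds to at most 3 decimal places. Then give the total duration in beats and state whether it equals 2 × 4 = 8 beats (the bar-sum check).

1) 0.0ms=0b +329.67ms=4/7b
2) 329.67ms=4/7b +329.67ms=4/7b
3) 659.341ms=8/7b +329.67ms=4/7b
4) 989.011ms=12/7b +329.67ms=4/7b
5) 1318.681ms=16/7b +329.67ms=4/7b
6) 1648.352ms=20/7b +329.67ms=4/7b
7) 1978.022ms=24/7b +329.67ms=4/7b
8) 2307.692ms=4b +576.923ms=1b
9) 2884.615ms=5b +576.923ms=1b
10) 3461.538ms=6b +1153.846ms=2b
Σ=8b of 8 (104bpm 4/4) — PASS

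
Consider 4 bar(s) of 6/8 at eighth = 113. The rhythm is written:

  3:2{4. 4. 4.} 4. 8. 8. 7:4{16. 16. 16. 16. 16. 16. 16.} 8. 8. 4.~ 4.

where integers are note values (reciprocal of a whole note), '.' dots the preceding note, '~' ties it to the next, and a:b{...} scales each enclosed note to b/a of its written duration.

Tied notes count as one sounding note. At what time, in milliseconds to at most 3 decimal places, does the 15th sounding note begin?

1. 0.0ms @ 0 + 1061.947ms (2)
2. 1061.947ms @ 2 + 1061.947ms (2)
3. 2123.894ms @ 4 + 1061.947ms (2)
4. 3185.841ms @ 6 + 1592.92ms (3)
5. 4778.761ms @ 9 + 796.46ms (3/2)
6. 5575.221ms @ 21/2 + 796.46ms (3/2)
7. 6371.681ms @ 12 + 227.56ms (3/7)
8. 6599.241ms @ 87/7 + 227.56ms (3/7)
9. 6826.802ms @ 90/7 + 227.56ms (3/7)
10. 7054.362ms @ 93/7 + 227.56ms (3/7)
11. 7281.922ms @ 96/7 + 227.56ms (3/7)
12. 7509.482ms @ 99/7 + 227.56ms (3/7)
13. 7737.042ms @ 102/7 + 227.56ms (3/7)
14. 7964.602ms @ 15 + 796.46ms (3/2)
15. 8761.062ms @ 33/2 + 796.46ms (3/2)
16. 9557.522ms @ 18 + 3185.841ms (6)

note 15 onset = 33/2b = 8761.062ms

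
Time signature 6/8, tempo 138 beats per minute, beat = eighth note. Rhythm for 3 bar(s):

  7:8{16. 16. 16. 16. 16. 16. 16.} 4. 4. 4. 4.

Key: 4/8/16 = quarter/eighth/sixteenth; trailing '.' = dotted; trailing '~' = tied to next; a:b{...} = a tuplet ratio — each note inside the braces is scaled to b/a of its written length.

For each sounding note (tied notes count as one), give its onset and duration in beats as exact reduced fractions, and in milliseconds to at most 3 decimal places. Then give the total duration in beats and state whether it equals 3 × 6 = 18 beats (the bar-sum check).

1) 0.0ms=0b +372.671ms=6/7b
2) 372.671ms=6/7b +372.671ms=6/7b
3) 745.342ms=12/7b +372.671ms=6/7b
4) 1118.012ms=18/7b +372.671ms=6/7b
5) 1490.683ms=24/7b +372.671ms=6/7b
6) 1863.354ms=30/7b +372.671ms=6/7b
7) 2236.025ms=36/7b +372.671ms=6/7b
8) 2608.696ms=6b +1304.348ms=3b
9) 3913.043ms=9b +1304.348ms=3b
10) 5217.391ms=12b +1304.348ms=3b
11) 6521.739ms=15b +1304.348ms=3b
Σ=18b of 18 (138bpm 6/8) — PASS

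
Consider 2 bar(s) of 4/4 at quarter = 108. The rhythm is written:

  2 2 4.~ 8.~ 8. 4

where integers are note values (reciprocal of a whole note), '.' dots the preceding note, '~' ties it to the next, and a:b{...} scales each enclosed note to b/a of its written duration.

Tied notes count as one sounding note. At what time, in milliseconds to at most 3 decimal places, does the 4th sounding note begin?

1. 0.0ms @ 0 + 1111.111ms (2)
2. 1111.111ms @ 2 + 1111.111ms (2)
3. 2222.222ms @ 4 + 1666.667ms (3)
4. 3888.889ms @ 7 + 555.556ms (1)

note 4 onset = 7b = 3888.889ms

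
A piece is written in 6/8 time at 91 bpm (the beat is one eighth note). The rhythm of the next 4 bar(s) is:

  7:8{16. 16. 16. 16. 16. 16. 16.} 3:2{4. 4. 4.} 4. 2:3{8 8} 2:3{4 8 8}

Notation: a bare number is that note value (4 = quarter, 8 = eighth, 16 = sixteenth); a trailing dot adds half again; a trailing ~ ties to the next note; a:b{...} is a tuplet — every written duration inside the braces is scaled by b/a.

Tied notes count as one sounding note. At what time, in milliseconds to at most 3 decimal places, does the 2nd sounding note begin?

note 2 onset = 6/7b = 565.149ms

1. 0.0ms @ 0 + 565.149ms (6/7)
2. 565.149ms @ 6/7 + 565.149ms (6/7)
3. 1130.298ms @ 12/7 + 565.149ms (6/7)
4. 1695.447ms @ 18/7 + 565.149ms (6/7)
5. 2260.597ms @ 24/7 + 565.149ms (6/7)
6. 2825.746ms @ 30/7 + 565.149ms (6/7)
7. 3390.895ms @ 36/7 + 565.149ms (6/7)
8. 3956.044ms @ 6 + 1318.681ms (2)
9. 5274.725ms @ 8 + 1318.681ms (2)
10. 6593.407ms @ 10 + 1318.681ms (2)
11. 7912.088ms @ 12 + 1978.022ms (3)
12. 9890.11ms @ 15 + 989.011ms (3/2)
13. 10879.121ms @ 33/2 + 989.011ms (3/2)
14. 11868.132ms @ 18 + 1978.022ms (3)
15. 13846.154ms @ 21 + 989.011ms (3/2)
16. 14835.165ms @ 45/2 + 989.011ms (3/2)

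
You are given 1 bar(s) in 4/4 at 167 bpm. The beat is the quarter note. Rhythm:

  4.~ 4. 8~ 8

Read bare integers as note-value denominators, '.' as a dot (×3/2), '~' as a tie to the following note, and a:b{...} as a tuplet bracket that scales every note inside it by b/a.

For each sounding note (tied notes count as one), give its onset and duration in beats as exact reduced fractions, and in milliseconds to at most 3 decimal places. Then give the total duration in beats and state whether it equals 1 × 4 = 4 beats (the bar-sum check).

1) 0.0ms=0b +1077.844ms=3b
2) 1077.844ms=3b +359.281ms=1b
Σ=4b of 4 (167bpm 4/4) — PASS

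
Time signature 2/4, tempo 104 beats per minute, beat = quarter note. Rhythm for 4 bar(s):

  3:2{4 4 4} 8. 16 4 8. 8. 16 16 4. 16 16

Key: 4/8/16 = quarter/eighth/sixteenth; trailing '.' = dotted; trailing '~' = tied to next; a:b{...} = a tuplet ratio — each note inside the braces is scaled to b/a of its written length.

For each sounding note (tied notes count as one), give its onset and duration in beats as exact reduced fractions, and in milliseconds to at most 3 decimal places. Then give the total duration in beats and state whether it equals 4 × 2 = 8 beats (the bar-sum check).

1) 0.0ms=0b +384.615ms=2/3b
2) 384.615ms=2/3b +384.615ms=2/3b
3) 769.231ms=4/3b +384.615ms=2/3b
4) 1153.846ms=2b +432.692ms=3/4b
5) 1586.538ms=11/4b +144.231ms=1/4b
6) 1730.769ms=3b +576.923ms=1b
7) 2307.692ms=4b +432.692ms=3/4b
8) 2740.385ms=19/4b +432.692ms=3/4b
9) 3173.077ms=11/2b +144.231ms=1/4b
10) 3317.308ms=23/4b +144.231ms=1/4b
11) 3461.538ms=6b +865.385ms=3/2b
12) 4326.923ms=15/2b +144.231ms=1/4b
13) 4471.154ms=31/4b +144.231ms=1/4b
Σ=8b of 8 (104bpm 2/4) — PASS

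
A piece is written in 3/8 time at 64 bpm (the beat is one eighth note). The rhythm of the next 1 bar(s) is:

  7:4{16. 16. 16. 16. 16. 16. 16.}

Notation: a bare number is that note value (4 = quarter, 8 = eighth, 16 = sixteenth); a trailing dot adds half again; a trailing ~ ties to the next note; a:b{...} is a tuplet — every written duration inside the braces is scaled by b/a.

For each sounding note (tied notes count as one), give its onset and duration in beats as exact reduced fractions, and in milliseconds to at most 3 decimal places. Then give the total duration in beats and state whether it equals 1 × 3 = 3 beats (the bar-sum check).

1) 0.0ms=0b +401.786ms=3/7b
2) 401.786ms=3/7b +401.786ms=3/7b
3) 803.571ms=6/7b +401.786ms=3/7b
4) 1205.357ms=9/7b +401.786ms=3/7b
5) 1607.143ms=12/7b +401.786ms=3/7b
6) 2008.929ms=15/7b +401.786ms=3/7b
7) 2410.714ms=18/7b +401.786ms=3/7b
Σ=3b of 3 (64bpm 3/8) — PASS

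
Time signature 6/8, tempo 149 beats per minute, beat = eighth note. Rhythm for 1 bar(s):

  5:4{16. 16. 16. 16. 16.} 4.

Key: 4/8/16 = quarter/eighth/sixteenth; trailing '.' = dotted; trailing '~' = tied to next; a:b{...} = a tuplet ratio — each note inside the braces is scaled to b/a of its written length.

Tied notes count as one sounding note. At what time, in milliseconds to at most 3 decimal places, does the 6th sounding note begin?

note 6 onset = 3b = 1208.054ms

1. 0.0ms @ 0 + 241.611ms (3/5)
2. 241.611ms @ 3/5 + 241.611ms (3/5)
3. 483.221ms @ 6/5 + 241.611ms (3/5)
4. 724.832ms @ 9/5 + 241.611ms (3/5)
5. 966.443ms @ 12/5 + 241.611ms (3/5)
6. 1208.054ms @ 3 + 1208.054ms (3)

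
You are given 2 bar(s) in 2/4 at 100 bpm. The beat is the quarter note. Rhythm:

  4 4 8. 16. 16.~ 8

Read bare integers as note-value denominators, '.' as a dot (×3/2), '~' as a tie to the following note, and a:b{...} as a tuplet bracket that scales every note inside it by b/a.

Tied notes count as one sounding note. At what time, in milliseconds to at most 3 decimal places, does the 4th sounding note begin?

note 4 onset = 11/4b = 1650.0ms

1. 0.0ms @ 0 + 600.0ms (1)
2. 600.0ms @ 1 + 600.0ms (1)
3. 1200.0ms @ 2 + 450.0ms (3/4)
4. 1650.0ms @ 11/4 + 225.0ms (3/8)
5. 1875.0ms @ 25/8 + 525.0ms (7/8)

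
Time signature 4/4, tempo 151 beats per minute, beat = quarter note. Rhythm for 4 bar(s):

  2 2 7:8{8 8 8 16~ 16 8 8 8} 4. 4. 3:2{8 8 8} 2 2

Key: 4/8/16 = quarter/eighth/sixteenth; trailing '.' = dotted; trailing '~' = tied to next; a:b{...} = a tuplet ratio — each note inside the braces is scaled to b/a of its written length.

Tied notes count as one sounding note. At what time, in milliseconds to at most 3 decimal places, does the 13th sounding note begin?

1. 0.0ms @ 0 + 794.702ms (2)
2. 794.702ms @ 2 + 794.702ms (2)
3. 1589.404ms @ 4 + 227.058ms (4/7)
4. 1816.462ms @ 32/7 + 227.058ms (4/7)
5. 2043.519ms @ 36/7 + 227.058ms (4/7)
6. 2270.577ms @ 40/7 + 227.058ms (4/7)
7. 2497.635ms @ 44/7 + 227.058ms (4/7)
8. 2724.693ms @ 48/7 + 227.058ms (4/7)
9. 2951.75ms @ 52/7 + 227.058ms (4/7)
10. 3178.808ms @ 8 + 596.026ms (3/2)
11. 3774.834ms @ 19/2 + 596.026ms (3/2)
12. 4370.861ms @ 11 + 132.45ms (1/3)
13. 4503.311ms @ 34/3 + 132.45ms (1/3)
14. 4635.762ms @ 35/3 + 132.45ms (1/3)
15. 4768.212ms @ 12 + 794.702ms (2)
16. 5562.914ms @ 14 + 794.702ms (2)

note 13 onset = 34/3b = 4503.311ms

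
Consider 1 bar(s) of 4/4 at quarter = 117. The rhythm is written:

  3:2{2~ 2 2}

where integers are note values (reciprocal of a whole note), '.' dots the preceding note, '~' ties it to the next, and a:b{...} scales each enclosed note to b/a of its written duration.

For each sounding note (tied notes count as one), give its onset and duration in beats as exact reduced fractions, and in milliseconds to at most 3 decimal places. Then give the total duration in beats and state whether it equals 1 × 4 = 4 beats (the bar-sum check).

1) 0.0ms=0b +1367.521ms=8/3b
2) 1367.521ms=8/3b +683.761ms=4/3b
Σ=4b of 4 (117bpm 4/4) — PASS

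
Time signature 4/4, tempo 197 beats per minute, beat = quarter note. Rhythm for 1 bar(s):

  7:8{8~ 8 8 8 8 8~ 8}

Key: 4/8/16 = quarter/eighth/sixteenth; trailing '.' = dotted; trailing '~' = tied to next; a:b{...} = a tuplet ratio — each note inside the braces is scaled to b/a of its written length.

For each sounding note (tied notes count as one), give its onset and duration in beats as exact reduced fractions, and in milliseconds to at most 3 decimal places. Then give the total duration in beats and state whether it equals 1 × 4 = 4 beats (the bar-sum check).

1) 0.0ms=0b +348.078ms=8/7b
2) 348.078ms=8/7b +174.039ms=4/7b
3) 522.117ms=12/7b +174.039ms=4/7b
4) 696.157ms=16/7b +174.039ms=4/7b
5) 870.196ms=20/7b +348.078ms=8/7b
Σ=4b of 4 (197bpm 4/4) — PASS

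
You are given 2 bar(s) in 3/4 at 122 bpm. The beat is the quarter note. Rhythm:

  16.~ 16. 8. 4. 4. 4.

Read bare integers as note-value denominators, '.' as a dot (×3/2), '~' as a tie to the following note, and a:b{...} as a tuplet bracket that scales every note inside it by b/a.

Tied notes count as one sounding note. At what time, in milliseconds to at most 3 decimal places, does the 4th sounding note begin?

note 4 onset = 3b = 1475.41ms

1. 0.0ms @ 0 + 368.852ms (3/4)
2. 368.852ms @ 3/4 + 368.852ms (3/4)
3. 737.705ms @ 3/2 + 737.705ms (3/2)
4. 1475.41ms @ 3 + 737.705ms (3/2)
5. 2213.115ms @ 9/2 + 737.705ms (3/2)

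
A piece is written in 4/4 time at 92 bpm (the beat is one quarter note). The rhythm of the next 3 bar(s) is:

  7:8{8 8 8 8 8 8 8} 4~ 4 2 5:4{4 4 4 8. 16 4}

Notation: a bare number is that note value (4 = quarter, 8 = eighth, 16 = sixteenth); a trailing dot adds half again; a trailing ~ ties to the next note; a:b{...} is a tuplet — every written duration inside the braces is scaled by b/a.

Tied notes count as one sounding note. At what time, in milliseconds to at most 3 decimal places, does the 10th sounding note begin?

note 10 onset = 8b = 5217.391ms

1. 0.0ms @ 0 + 372.671ms (4/7)
2. 372.671ms @ 4/7 + 372.671ms (4/7)
3. 745.342ms @ 8/7 + 372.671ms (4/7)
4. 1118.012ms @ 12/7 + 372.671ms (4/7)
5. 1490.683ms @ 16/7 + 372.671ms (4/7)
6. 1863.354ms @ 20/7 + 372.671ms (4/7)
7. 2236.025ms @ 24/7 + 372.671ms (4/7)
8. 2608.696ms @ 4 + 1304.348ms (2)
9. 3913.043ms @ 6 + 1304.348ms (2)
10. 5217.391ms @ 8 + 521.739ms (4/5)
11. 5739.13ms @ 44/5 + 521.739ms (4/5)
12. 6260.87ms @ 48/5 + 521.739ms (4/5)
13. 6782.609ms @ 52/5 + 391.304ms (3/5)
14. 7173.913ms @ 11 + 130.435ms (1/5)
15. 7304.348ms @ 56/5 + 521.739ms (4/5)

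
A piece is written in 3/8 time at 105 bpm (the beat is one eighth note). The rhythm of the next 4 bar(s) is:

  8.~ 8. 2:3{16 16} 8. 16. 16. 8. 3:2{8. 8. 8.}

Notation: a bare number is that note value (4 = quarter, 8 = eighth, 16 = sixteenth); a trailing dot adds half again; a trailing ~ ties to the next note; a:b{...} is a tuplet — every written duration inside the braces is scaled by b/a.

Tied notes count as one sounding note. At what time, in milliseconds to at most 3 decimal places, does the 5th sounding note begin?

note 5 onset = 6b = 3428.571ms

1. 0.0ms @ 0 + 1714.286ms (3)
2. 1714.286ms @ 3 + 428.571ms (3/4)
3. 2142.857ms @ 15/4 + 428.571ms (3/4)
4. 2571.429ms @ 9/2 + 857.143ms (3/2)
5. 3428.571ms @ 6 + 428.571ms (3/4)
6. 3857.143ms @ 27/4 + 428.571ms (3/4)
7. 4285.714ms @ 15/2 + 857.143ms (3/2)
8. 5142.857ms @ 9 + 571.429ms (1)
9. 5714.286ms @ 10 + 571.429ms (1)
10. 6285.714ms @ 11 + 571.429ms (1)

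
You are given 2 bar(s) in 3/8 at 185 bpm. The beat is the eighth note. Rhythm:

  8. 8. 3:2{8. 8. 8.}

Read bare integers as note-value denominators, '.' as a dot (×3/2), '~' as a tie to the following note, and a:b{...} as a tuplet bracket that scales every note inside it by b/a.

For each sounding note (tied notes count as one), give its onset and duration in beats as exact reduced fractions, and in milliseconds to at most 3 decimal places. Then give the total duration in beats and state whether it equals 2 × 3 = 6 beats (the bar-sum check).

1) 0.0ms=0b +486.486ms=3/2b
2) 486.486ms=3/2b +486.486ms=3/2b
3) 972.973ms=3b +324.324ms=1b
4) 1297.297ms=4b +324.324ms=1b
5) 1621.622ms=5b +324.324ms=1b
Σ=6b of 6 (185bpm 3/8) — PASS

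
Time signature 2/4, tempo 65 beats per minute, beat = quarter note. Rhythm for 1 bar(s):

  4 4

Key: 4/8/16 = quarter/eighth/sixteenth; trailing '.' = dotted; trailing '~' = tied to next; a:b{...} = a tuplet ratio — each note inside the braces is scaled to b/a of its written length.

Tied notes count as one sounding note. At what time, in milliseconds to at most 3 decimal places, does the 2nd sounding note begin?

note 2 onset = 1b = 923.077ms

1. 0.0ms @ 0 + 923.077ms (1)
2. 923.077ms @ 1 + 923.077ms (1)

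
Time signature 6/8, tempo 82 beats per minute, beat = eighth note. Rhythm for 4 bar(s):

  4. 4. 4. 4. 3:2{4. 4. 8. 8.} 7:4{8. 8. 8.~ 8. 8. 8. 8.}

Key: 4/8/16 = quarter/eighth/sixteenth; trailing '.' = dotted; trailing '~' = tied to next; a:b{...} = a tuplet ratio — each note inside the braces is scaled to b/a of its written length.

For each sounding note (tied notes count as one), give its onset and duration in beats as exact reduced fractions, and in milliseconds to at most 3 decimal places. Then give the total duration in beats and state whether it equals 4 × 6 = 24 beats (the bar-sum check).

1) 0.0ms=0b +2195.122ms=3b
2) 2195.122ms=3b +2195.122ms=3b
3) 4390.244ms=6b +2195.122ms=3b
4) 6585.366ms=9b +2195.122ms=3b
5) 8780.488ms=12b +1463.415ms=2b
6) 10243.902ms=14b +1463.415ms=2b
7) 11707.317ms=16b +731.707ms=1b
8) 12439.024ms=17b +731.707ms=1b
9) 13170.732ms=18b +627.178ms=6/7b
10) 13797.909ms=132/7b +627.178ms=6/7b
11) 14425.087ms=138/7b +1254.355ms=12/7b
12) 15679.443ms=150/7b +627.178ms=6/7b
13) 16306.62ms=156/7b +627.178ms=6/7b
14) 16933.798ms=162/7b +627.178ms=6/7b
Σ=24b of 24 (82bpm 6/8) — PASS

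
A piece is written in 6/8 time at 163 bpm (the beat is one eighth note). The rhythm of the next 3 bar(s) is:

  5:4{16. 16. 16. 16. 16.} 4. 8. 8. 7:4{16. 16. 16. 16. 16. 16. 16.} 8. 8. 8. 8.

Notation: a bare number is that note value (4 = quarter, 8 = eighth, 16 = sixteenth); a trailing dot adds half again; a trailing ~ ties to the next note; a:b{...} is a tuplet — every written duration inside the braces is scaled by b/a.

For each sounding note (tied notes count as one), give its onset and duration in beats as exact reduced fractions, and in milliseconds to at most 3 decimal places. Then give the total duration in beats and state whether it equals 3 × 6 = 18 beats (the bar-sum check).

1) 0.0ms=0b +220.859ms=3/5b
2) 220.859ms=3/5b +220.859ms=3/5b
3) 441.718ms=6/5b +220.859ms=3/5b
4) 662.577ms=9/5b +220.859ms=3/5b
5) 883.436ms=12/5b +220.859ms=3/5b
6) 1104.294ms=3b +1104.294ms=3b
7) 2208.589ms=6b +552.147ms=3/2b
8) 2760.736ms=15/2b +552.147ms=3/2b
9) 3312.883ms=9b +157.756ms=3/7b
10) 3470.64ms=66/7b +157.756ms=3/7b
11) 3628.396ms=69/7b +157.756ms=3/7b
12) 3786.152ms=72/7b +157.756ms=3/7b
13) 3943.909ms=75/7b +157.756ms=3/7b
14) 4101.665ms=78/7b +157.756ms=3/7b
15) 4259.422ms=81/7b +157.756ms=3/7b
16) 4417.178ms=12b +552.147ms=3/2b
17) 4969.325ms=27/2b +552.147ms=3/2b
18) 5521.472ms=15b +552.147ms=3/2b
19) 6073.62ms=33/2b +552.147ms=3/2b
Σ=18b of 18 (163bpm 6/8) — PASS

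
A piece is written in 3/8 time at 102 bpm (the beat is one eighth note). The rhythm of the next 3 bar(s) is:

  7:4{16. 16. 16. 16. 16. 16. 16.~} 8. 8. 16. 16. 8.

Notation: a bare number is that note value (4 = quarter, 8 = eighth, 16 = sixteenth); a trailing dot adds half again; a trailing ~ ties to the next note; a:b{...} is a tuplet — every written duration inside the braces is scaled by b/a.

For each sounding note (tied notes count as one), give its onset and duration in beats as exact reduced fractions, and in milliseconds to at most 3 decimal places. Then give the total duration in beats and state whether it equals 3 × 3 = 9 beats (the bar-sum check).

1) 0.0ms=0b +252.101ms=3/7b
2) 252.101ms=3/7b +252.101ms=3/7b
3) 504.202ms=6/7b +252.101ms=3/7b
4) 756.303ms=9/7b +252.101ms=3/7b
5) 1008.403ms=12/7b +252.101ms=3/7b
6) 1260.504ms=15/7b +252.101ms=3/7b
7) 1512.605ms=18/7b +1134.454ms=27/14b
8) 2647.059ms=9/2b +882.353ms=3/2b
9) 3529.412ms=6b +441.176ms=3/4b
10) 3970.588ms=27/4b +441.176ms=3/4b
11) 4411.765ms=15/2b +882.353ms=3/2b
Σ=9b of 9 (102bpm 3/8) — PASS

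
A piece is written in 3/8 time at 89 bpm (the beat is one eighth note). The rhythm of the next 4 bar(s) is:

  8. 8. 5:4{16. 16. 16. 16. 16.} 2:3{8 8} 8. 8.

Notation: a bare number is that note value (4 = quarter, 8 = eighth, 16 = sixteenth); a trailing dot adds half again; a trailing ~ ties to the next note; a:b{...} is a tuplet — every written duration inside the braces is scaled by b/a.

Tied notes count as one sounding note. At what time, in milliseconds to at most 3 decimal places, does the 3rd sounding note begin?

note 3 onset = 3b = 2022.472ms

1. 0.0ms @ 0 + 1011.236ms (3/2)
2. 1011.236ms @ 3/2 + 1011.236ms (3/2)
3. 2022.472ms @ 3 + 404.494ms (3/5)
4. 2426.966ms @ 18/5 + 404.494ms (3/5)
5. 2831.461ms @ 21/5 + 404.494ms (3/5)
6. 3235.955ms @ 24/5 + 404.494ms (3/5)
7. 3640.449ms @ 27/5 + 404.494ms (3/5)
8. 4044.944ms @ 6 + 1011.236ms (3/2)
9. 5056.18ms @ 15/2 + 1011.236ms (3/2)
10. 6067.416ms @ 9 + 1011.236ms (3/2)
11. 7078.652ms @ 21/2 + 1011.236ms (3/2)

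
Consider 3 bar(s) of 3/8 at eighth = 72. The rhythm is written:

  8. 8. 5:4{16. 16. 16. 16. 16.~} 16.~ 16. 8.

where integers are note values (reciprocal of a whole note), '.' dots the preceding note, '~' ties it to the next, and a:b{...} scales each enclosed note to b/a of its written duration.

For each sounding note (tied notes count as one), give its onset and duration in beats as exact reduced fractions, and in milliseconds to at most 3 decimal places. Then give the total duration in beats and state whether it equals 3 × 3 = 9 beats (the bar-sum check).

1) 0.0ms=0b +1250.0ms=3/2b
2) 1250.0ms=3/2b +1250.0ms=3/2b
3) 2500.0ms=3b +500.0ms=3/5b
4) 3000.0ms=18/5b +500.0ms=3/5b
5) 3500.0ms=21/5b +500.0ms=3/5b
6) 4000.0ms=24/5b +500.0ms=3/5b
7) 4500.0ms=27/5b +1750.0ms=21/10b
8) 6250.0ms=15/2b +1250.0ms=3/2b
Σ=9b of 9 (72bpm 3/8) — PASS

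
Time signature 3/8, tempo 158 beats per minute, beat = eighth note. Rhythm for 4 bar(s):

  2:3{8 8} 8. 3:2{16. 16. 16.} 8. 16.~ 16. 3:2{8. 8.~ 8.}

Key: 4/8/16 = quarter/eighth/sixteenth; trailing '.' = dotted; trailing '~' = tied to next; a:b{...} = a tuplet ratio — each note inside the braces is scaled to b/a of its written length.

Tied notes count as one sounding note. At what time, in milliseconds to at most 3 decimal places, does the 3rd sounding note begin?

1. 0.0ms @ 0 + 569.62ms (3/2)
2. 569.62ms @ 3/2 + 569.62ms (3/2)
3. 1139.241ms @ 3 + 569.62ms (3/2)
4. 1708.861ms @ 9/2 + 189.873ms (1/2)
5. 1898.734ms @ 5 + 189.873ms (1/2)
6. 2088.608ms @ 11/2 + 189.873ms (1/2)
7. 2278.481ms @ 6 + 569.62ms (3/2)
8. 2848.101ms @ 15/2 + 569.62ms (3/2)
9. 3417.722ms @ 9 + 379.747ms (1)
10. 3797.468ms @ 10 + 759.494ms (2)

note 3 onset = 3b = 1139.241ms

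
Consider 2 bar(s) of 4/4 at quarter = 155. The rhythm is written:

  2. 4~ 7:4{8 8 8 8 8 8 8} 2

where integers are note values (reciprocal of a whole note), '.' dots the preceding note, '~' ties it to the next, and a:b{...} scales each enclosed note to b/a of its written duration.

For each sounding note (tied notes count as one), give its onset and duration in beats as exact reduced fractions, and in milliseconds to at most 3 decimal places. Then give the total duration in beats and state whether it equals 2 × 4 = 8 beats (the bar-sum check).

1) 0.0ms=0b +1161.29ms=3b
2) 1161.29ms=3b +497.696ms=9/7b
3) 1658.986ms=30/7b +110.599ms=2/7b
4) 1769.585ms=32/7b +110.599ms=2/7b
5) 1880.184ms=34/7b +110.599ms=2/7b
6) 1990.783ms=36/7b +110.599ms=2/7b
7) 2101.382ms=38/7b +110.599ms=2/7b
8) 2211.982ms=40/7b +110.599ms=2/7b
9) 2322.581ms=6b +774.194ms=2b
Σ=8b of 8 (155bpm 4/4) — PASS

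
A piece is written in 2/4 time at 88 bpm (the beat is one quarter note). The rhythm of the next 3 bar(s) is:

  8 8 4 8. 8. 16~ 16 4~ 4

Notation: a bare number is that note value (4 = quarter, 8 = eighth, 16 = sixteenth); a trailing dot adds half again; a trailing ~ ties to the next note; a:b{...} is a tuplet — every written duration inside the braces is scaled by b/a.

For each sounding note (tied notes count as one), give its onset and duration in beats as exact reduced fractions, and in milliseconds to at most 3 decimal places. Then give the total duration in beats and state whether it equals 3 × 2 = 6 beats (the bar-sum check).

1) 0.0ms=0b +340.909ms=1/2b
2) 340.909ms=1/2b +340.909ms=1/2b
3) 681.818ms=1b +681.818ms=1b
4) 1363.636ms=2b +511.364ms=3/4b
5) 1875.0ms=11/4b +511.364ms=3/4b
6) 2386.364ms=7/2b +340.909ms=1/2b
7) 2727.273ms=4b +1363.636ms=2b
Σ=6b of 6 (88bpm 2/4) — PASS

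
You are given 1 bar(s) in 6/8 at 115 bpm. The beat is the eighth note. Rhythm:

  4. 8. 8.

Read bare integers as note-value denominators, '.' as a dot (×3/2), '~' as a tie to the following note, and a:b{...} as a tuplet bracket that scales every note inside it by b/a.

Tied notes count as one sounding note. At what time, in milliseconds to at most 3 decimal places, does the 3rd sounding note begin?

1. 0.0ms @ 0 + 1565.217ms (3)
2. 1565.217ms @ 3 + 782.609ms (3/2)
3. 2347.826ms @ 9/2 + 782.609ms (3/2)

note 3 onset = 9/2b = 2347.826ms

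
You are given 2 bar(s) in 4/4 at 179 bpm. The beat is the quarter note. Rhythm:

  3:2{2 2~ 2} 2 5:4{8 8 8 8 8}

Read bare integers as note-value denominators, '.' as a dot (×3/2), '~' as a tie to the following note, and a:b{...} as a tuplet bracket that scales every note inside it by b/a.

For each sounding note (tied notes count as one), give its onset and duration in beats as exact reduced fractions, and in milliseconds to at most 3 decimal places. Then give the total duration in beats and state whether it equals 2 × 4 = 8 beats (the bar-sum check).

1) 0.0ms=0b +446.927ms=4/3b
2) 446.927ms=4/3b +893.855ms=8/3b
3) 1340.782ms=4b +670.391ms=2b
4) 2011.173ms=6b +134.078ms=2/5b
5) 2145.251ms=32/5b +134.078ms=2/5b
6) 2279.33ms=34/5b +134.078ms=2/5b
7) 2413.408ms=36/5b +134.078ms=2/5b
8) 2547.486ms=38/5b +134.078ms=2/5b
Σ=8b of 8 (179bpm 4/4) — PASS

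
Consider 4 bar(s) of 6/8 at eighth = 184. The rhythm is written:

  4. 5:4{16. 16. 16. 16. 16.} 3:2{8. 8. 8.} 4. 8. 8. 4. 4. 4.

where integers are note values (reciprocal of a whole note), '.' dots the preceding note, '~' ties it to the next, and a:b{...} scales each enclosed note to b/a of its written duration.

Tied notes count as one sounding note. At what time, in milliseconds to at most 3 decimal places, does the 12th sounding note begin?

1. 0.0ms @ 0 + 978.261ms (3)
2. 978.261ms @ 3 + 195.652ms (3/5)
3. 1173.913ms @ 18/5 + 195.652ms (3/5)
4. 1369.565ms @ 21/5 + 195.652ms (3/5)
5. 1565.217ms @ 24/5 + 195.652ms (3/5)
6. 1760.87ms @ 27/5 + 195.652ms (3/5)
7. 1956.522ms @ 6 + 326.087ms (1)
8. 2282.609ms @ 7 + 326.087ms (1)
9. 2608.696ms @ 8 + 326.087ms (1)
10. 2934.783ms @ 9 + 978.261ms (3)
11. 3913.043ms @ 12 + 489.13ms (3/2)
12. 4402.174ms @ 27/2 + 489.13ms (3/2)
13. 4891.304ms @ 15 + 978.261ms (3)
14. 5869.565ms @ 18 + 978.261ms (3)
15. 6847.826ms @ 21 + 978.261ms (3)

note 12 onset = 27/2b = 4402.174ms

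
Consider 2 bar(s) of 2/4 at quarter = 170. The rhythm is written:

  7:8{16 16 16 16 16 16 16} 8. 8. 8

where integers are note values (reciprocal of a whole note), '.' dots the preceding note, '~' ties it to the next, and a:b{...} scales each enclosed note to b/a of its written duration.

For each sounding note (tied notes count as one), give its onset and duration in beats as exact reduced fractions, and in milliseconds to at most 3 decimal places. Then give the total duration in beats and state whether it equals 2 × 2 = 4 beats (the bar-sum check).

1) 0.0ms=0b +100.84ms=2/7b
2) 100.84ms=2/7b +100.84ms=2/7b
3) 201.681ms=4/7b +100.84ms=2/7b
4) 302.521ms=6/7b +100.84ms=2/7b
5) 403.361ms=8/7b +100.84ms=2/7b
6) 504.202ms=10/7b +100.84ms=2/7b
7) 605.042ms=12/7b +100.84ms=2/7b
8) 705.882ms=2b +264.706ms=3/4b
9) 970.588ms=11/4b +264.706ms=3/4b
10) 1235.294ms=7/2b +176.471ms=1/2b
Σ=4b of 4 (170bpm 2/4) — PASS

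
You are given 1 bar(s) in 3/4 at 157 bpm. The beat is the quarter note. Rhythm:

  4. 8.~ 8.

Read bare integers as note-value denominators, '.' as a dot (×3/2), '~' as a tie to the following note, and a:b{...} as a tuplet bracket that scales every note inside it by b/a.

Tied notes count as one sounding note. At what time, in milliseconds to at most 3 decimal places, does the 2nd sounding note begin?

note 2 onset = 3/2b = 573.248ms

1. 0.0ms @ 0 + 573.248ms (3/2)
2. 573.248ms @ 3/2 + 573.248ms (3/2)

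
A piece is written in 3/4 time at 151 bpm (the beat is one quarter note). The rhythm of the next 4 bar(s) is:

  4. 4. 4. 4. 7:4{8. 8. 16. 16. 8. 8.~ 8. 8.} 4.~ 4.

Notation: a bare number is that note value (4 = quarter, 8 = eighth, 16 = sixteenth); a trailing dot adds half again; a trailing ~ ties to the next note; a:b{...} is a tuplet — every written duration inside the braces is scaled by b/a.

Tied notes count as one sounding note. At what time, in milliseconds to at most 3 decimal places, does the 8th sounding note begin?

note 8 onset = 99/14b = 2809.839ms

1. 0.0ms @ 0 + 596.026ms (3/2)
2. 596.026ms @ 3/2 + 596.026ms (3/2)
3. 1192.053ms @ 3 + 596.026ms (3/2)
4. 1788.079ms @ 9/2 + 596.026ms (3/2)
5. 2384.106ms @ 6 + 170.293ms (3/7)
6. 2554.399ms @ 45/7 + 170.293ms (3/7)
7. 2724.693ms @ 48/7 + 85.147ms (3/14)
8. 2809.839ms @ 99/14 + 85.147ms (3/14)
9. 2894.986ms @ 51/7 + 170.293ms (3/7)
10. 3065.279ms @ 54/7 + 340.587ms (6/7)
11. 3405.866ms @ 60/7 + 170.293ms (3/7)
12. 3576.159ms @ 9 + 1192.053ms (3)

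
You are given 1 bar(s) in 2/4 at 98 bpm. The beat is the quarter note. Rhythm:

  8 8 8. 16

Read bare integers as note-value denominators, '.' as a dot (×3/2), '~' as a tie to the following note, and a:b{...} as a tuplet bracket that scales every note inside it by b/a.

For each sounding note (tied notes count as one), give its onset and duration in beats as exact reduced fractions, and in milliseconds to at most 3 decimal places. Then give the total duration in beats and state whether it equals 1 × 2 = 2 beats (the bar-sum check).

1) 0.0ms=0b +306.122ms=1/2b
2) 306.122ms=1/2b +306.122ms=1/2b
3) 612.245ms=1b +459.184ms=3/4b
4) 1071.429ms=7/4b +153.061ms=1/4b
Σ=2b of 2 (98bpm 2/4) — PASS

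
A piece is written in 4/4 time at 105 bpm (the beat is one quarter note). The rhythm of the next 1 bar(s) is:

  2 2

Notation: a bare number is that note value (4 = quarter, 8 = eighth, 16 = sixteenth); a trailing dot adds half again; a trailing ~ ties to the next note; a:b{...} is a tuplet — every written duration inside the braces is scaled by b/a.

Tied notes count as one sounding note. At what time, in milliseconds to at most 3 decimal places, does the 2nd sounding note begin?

1. 0.0ms @ 0 + 1142.857ms (2)
2. 1142.857ms @ 2 + 1142.857ms (2)

note 2 onset = 2b = 1142.857ms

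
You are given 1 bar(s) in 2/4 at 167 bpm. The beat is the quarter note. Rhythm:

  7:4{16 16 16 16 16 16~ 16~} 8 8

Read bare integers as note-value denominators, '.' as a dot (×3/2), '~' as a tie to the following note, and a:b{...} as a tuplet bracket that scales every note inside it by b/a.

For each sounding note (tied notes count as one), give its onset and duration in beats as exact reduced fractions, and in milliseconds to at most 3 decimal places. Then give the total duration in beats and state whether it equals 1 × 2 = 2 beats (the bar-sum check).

1) 0.0ms=0b +51.326ms=1/7b
2) 51.326ms=1/7b +51.326ms=1/7b
3) 102.652ms=2/7b +51.326ms=1/7b
4) 153.978ms=3/7b +51.326ms=1/7b
5) 205.304ms=4/7b +51.326ms=1/7b
6) 256.63ms=5/7b +282.293ms=11/14b
7) 538.922ms=3/2b +179.641ms=1/2b
Σ=2b of 2 (167bpm 2/4) — PASS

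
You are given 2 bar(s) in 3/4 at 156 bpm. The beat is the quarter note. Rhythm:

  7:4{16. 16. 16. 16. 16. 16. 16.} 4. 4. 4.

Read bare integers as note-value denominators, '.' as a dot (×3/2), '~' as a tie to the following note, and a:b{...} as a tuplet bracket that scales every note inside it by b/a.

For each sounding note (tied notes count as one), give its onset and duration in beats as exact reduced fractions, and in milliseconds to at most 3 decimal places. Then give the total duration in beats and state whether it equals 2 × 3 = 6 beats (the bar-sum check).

1) 0.0ms=0b +82.418ms=3/14b
2) 82.418ms=3/14b +82.418ms=3/14b
3) 164.835ms=3/7b +82.418ms=3/14b
4) 247.253ms=9/14b +82.418ms=3/14b
5) 329.67ms=6/7b +82.418ms=3/14b
6) 412.088ms=15/14b +82.418ms=3/14b
7) 494.505ms=9/7b +82.418ms=3/14b
8) 576.923ms=3/2b +576.923ms=3/2b
9) 1153.846ms=3b +576.923ms=3/2b
10) 1730.769ms=9/2b +576.923ms=3/2b
Σ=6b of 6 (156bpm 3/4) — PASS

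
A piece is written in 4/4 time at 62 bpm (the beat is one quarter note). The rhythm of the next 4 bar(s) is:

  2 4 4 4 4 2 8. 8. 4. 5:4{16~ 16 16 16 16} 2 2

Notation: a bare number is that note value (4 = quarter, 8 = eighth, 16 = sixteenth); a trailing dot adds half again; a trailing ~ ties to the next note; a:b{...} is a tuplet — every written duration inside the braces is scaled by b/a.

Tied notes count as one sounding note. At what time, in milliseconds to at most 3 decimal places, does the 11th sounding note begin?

note 11 onset = 57/5b = 11032.258ms

1. 0.0ms @ 0 + 1935.484ms (2)
2. 1935.484ms @ 2 + 967.742ms (1)
3. 2903.226ms @ 3 + 967.742ms (1)
4. 3870.968ms @ 4 + 967.742ms (1)
5. 4838.71ms @ 5 + 967.742ms (1)
6. 5806.452ms @ 6 + 1935.484ms (2)
7. 7741.935ms @ 8 + 725.806ms (3/4)
8. 8467.742ms @ 35/4 + 725.806ms (3/4)
9. 9193.548ms @ 19/2 + 1451.613ms (3/2)
10. 10645.161ms @ 11 + 387.097ms (2/5)
11. 11032.258ms @ 57/5 + 193.548ms (1/5)
12. 11225.806ms @ 58/5 + 193.548ms (1/5)
13. 11419.355ms @ 59/5 + 193.548ms (1/5)
14. 11612.903ms @ 12 + 1935.484ms (2)
15. 13548.387ms @ 14 + 1935.484ms (2)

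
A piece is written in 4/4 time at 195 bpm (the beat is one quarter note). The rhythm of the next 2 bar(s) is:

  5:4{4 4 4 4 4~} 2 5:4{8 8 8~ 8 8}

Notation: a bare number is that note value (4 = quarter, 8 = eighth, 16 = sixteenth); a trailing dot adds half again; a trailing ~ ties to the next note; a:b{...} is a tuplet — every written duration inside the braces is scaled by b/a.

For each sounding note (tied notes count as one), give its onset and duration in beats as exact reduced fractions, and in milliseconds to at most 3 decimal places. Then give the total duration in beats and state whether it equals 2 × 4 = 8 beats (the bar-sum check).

1) 0.0ms=0b +246.154ms=4/5b
2) 246.154ms=4/5b +246.154ms=4/5b
3) 492.308ms=8/5b +246.154ms=4/5b
4) 738.462ms=12/5b +246.154ms=4/5b
5) 984.615ms=16/5b +861.538ms=14/5b
6) 1846.154ms=6b +123.077ms=2/5b
7) 1969.231ms=32/5b +123.077ms=2/5b
8) 2092.308ms=34/5b +246.154ms=4/5b
9) 2338.462ms=38/5b +123.077ms=2/5b
Σ=8b of 8 (195bpm 4/4) — PASS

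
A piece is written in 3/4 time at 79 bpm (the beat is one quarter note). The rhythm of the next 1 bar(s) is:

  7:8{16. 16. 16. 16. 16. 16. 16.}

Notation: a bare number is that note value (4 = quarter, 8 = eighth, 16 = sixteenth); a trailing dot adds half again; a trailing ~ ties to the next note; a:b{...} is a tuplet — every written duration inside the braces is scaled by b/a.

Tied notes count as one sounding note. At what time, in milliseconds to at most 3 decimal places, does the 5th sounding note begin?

1. 0.0ms @ 0 + 325.497ms (3/7)
2. 325.497ms @ 3/7 + 325.497ms (3/7)
3. 650.995ms @ 6/7 + 325.497ms (3/7)
4. 976.492ms @ 9/7 + 325.497ms (3/7)
5. 1301.989ms @ 12/7 + 325.497ms (3/7)
6. 1627.486ms @ 15/7 + 325.497ms (3/7)
7. 1952.984ms @ 18/7 + 325.497ms (3/7)

note 5 onset = 12/7b = 1301.989ms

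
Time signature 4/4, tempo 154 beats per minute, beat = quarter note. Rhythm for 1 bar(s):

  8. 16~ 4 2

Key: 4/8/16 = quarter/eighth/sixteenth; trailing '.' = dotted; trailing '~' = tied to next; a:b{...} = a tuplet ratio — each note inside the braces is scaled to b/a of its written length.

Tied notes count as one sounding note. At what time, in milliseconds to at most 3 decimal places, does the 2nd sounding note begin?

1. 0.0ms @ 0 + 292.208ms (3/4)
2. 292.208ms @ 3/4 + 487.013ms (5/4)
3. 779.221ms @ 2 + 779.221ms (2)

note 2 onset = 3/4b = 292.208ms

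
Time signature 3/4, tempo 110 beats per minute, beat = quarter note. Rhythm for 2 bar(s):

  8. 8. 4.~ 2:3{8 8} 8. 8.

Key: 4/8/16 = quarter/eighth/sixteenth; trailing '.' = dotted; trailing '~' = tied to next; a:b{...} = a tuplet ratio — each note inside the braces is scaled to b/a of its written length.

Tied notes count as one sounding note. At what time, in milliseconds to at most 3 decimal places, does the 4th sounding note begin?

1. 0.0ms @ 0 + 409.091ms (3/4)
2. 409.091ms @ 3/4 + 409.091ms (3/4)
3. 818.182ms @ 3/2 + 1227.273ms (9/4)
4. 2045.455ms @ 15/4 + 409.091ms (3/4)
5. 2454.545ms @ 9/2 + 409.091ms (3/4)
6. 2863.636ms @ 21/4 + 409.091ms (3/4)

note 4 onset = 15/4b = 2045.455ms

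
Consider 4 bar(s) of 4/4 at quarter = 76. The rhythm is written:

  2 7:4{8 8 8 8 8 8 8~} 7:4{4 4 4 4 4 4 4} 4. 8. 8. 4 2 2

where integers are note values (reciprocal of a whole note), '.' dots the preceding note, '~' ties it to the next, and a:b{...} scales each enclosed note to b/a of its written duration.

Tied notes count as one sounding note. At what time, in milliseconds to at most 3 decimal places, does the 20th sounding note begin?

note 20 onset = 14b = 11052.632ms

1. 0.0ms @ 0 + 1578.947ms (2)
2. 1578.947ms @ 2 + 225.564ms (2/7)
3. 1804.511ms @ 16/7 + 225.564ms (2/7)
4. 2030.075ms @ 18/7 + 225.564ms (2/7)
5. 2255.639ms @ 20/7 + 225.564ms (2/7)
6. 2481.203ms @ 22/7 + 225.564ms (2/7)
7. 2706.767ms @ 24/7 + 225.564ms (2/7)
8. 2932.331ms @ 26/7 + 676.692ms (6/7)
9. 3609.023ms @ 32/7 + 451.128ms (4/7)
10. 4060.15ms @ 36/7 + 451.128ms (4/7)
11. 4511.278ms @ 40/7 + 451.128ms (4/7)
12. 4962.406ms @ 44/7 + 451.128ms (4/7)
13. 5413.534ms @ 48/7 + 451.128ms (4/7)
14. 5864.662ms @ 52/7 + 451.128ms (4/7)
15. 6315.789ms @ 8 + 1184.211ms (3/2)
16. 7500.0ms @ 19/2 + 592.105ms (3/4)
17. 8092.105ms @ 41/4 + 592.105ms (3/4)
18. 8684.211ms @ 11 + 789.474ms (1)
19. 9473.684ms @ 12 + 1578.947ms (2)
20. 11052.632ms @ 14 + 1578.947ms (2)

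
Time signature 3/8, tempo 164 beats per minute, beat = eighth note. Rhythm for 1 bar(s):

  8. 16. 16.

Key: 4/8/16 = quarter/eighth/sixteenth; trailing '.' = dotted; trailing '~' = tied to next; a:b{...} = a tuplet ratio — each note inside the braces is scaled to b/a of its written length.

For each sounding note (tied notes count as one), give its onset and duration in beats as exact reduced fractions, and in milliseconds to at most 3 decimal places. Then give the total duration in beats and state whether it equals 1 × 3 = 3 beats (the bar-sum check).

1) 0.0ms=0b +548.78ms=3/2b
2) 548.78ms=3/2b +274.39ms=3/4b
3) 823.171ms=9/4b +274.39ms=3/4b
Σ=3b of 3 (164bpm 3/8) — PASS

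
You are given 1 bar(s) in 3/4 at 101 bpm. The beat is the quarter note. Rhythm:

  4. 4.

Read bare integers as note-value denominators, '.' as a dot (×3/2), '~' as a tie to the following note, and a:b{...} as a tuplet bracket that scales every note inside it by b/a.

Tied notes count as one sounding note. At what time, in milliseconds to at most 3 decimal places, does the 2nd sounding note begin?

note 2 onset = 3/2b = 891.089ms

1. 0.0ms @ 0 + 891.089ms (3/2)
2. 891.089ms @ 3/2 + 891.089ms (3/2)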